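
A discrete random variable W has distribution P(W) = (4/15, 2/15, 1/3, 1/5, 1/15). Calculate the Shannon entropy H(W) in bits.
2.1493 bits

Shannon entropy is H(X) = -Σ p(x) log p(x).

For P = (4/15, 2/15, 1/3, 1/5, 1/15):
H = -4/15 × log_2(4/15) -2/15 × log_2(2/15) -1/3 × log_2(1/3) -1/5 × log_2(1/5) -1/15 × log_2(1/15)
H = 2.1493 bits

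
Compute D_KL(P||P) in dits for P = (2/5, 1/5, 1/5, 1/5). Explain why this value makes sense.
0.0000 dits

KL divergence satisfies the Gibbs inequality: D_KL(P||Q) ≥ 0 for all distributions P, Q.

D_KL(P||Q) = Σ p(x) log(p(x)/q(x))
Each term is p(x) × log_10(p(x)/p(x)) = p(x) × log_10(1) = 0, so the sum is 0.
D_KL(P||Q) = 0.0000 dits

When P = Q, the KL divergence is exactly 0, as there is no 'divergence' between identical distributions.

This non-negativity is a fundamental property: relative entropy cannot be negative because it measures how different Q is from P.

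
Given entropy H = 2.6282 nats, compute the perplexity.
13.8488

Perplexity is e^H (or exp(H) for natural log).

H = 2.6282 nats
Perplexity = e^2.6282 = 13.8488

Interpretation: The model's uncertainty is equivalent to choosing uniformly among 13.8 options.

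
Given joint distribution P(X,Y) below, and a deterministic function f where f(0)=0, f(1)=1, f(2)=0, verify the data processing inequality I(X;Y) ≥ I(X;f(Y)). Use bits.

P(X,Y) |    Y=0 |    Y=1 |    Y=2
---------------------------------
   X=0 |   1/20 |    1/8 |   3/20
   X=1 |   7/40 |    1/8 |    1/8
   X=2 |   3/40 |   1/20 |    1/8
I(X;Y) = 0.0595, I(X;f(Y)) = 0.0170, inequality holds: 0.0595 ≥ 0.0170

Data Processing Inequality: For any Markov chain X → Y → Z, we have I(X;Y) ≥ I(X;Z).

Here Z = f(Y) is a deterministic function of Y, forming X → Y → Z.

Original I(X;Y) = 0.0595 bits

After applying f:
P(X,Z) where Z=f(Y):
- P(X,Z=0) = P(X,Y=0) + P(X,Y=2)
- P(X,Z=1) = P(X,Y=1)

I(X;Z) = I(X;f(Y)) = 0.0170 bits

Verification: 0.0595 ≥ 0.0170 ✓

Information cannot be created by processing; the function f can only lose information about X.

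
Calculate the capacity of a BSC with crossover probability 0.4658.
0.0034 bits

For a binary symmetric channel (BSC) with error probability p:
Capacity C = 1 - H(p) bits per symbol

where H(p) = -p log₂(p) - (1-p) log₂(1-p) is the binary entropy function.

H(0.4658) = 0.9966 bits
C = 1 - 0.9966 = 0.0034 bits per symbol

This means we can reliably transmit up to 0.0034 bits of information per channel use.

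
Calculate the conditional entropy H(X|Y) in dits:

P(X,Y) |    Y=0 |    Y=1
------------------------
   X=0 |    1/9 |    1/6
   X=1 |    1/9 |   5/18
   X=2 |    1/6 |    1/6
0.4654 dits

Using the chain rule: H(X|Y) = H(X,Y) - H(Y)

First, compute H(X,Y) = 0.7557 dits

Marginal P(Y) = (7/18, 11/18)
H(Y) = 0.2902 dits

H(X|Y) = H(X,Y) - H(Y) = 0.7557 - 0.2902 = 0.4654 dits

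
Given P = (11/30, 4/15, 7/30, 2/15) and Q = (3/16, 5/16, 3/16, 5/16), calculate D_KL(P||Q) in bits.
0.2035 bits

KL divergence: D_KL(P||Q) = Σ p(x) log(p(x)/q(x))

Computing term by term:
  x=0: 11/30 × log_2[(11/30)/(3/16)] = 11/30 × 0.9676 = 0.3548
  x=1: 4/15 × log_2[(4/15)/(5/16)] = 4/15 × -0.2288 = -0.0610
  x=2: 7/30 × log_2[(7/30)/(3/16)] = 7/30 × 0.3155 = 0.0736
  x=3: 2/15 × log_2[(2/15)/(5/16)] = 2/15 × -1.2288 = -0.1638

D_KL(P||Q) = 0.2035 bits

Note: KL divergence is always non-negative and equals 0 iff P = Q.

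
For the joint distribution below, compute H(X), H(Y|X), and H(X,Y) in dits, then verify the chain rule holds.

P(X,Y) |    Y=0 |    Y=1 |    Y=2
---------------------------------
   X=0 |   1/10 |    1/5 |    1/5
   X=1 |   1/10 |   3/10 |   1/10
H(X,Y) = 0.7365, H(X) = 0.3010, H(Y|X) = 0.4354 (all in dits)

Chain rule: H(X,Y) = H(X) + H(Y|X)

Left side — joint entropy directly:
H(X,Y) = -Σ p(x,y) log p(x,y) = 0.7365 dits

Right side — compute H(Y|X) from the conditional distributions:
P(X) = (1/2, 1/2), so H(X) = 0.3010 dits
H(Y|X) = Σ_x P(X=x) · H(Y|X=x):
  P(Y|X=0) = (1/5, 2/5, 2/5), H(Y|X=0) = 0.4581, weight P(X=0) = 1/2
  P(Y|X=1) = (1/5, 3/5, 1/5), H(Y|X=1) = 0.4127, weight P(X=1) = 1/2
H(Y|X) = 0.4354 dits

H(X) + H(Y|X) = 0.3010 + 0.4354 = 0.7365 dits

Both sides equal 0.7365 dits. ✓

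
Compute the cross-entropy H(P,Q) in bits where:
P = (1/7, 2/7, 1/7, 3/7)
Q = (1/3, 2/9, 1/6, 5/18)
2.0077 bits

Cross-entropy: H(P,Q) = -Σ p(x) log q(x)

Alternatively: H(P,Q) = H(P) + D_KL(P||Q)
H(P) = 1.8424 bits
D_KL(P||Q) = 0.1653 bits

H(P,Q) = 1.8424 + 0.1653 = 2.0077 bits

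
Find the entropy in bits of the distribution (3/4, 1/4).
0.8113 bits

Shannon entropy is H(X) = -Σ p(x) log p(x).

For P = (3/4, 1/4):
H = -3/4 × log_2(3/4) -1/4 × log_2(1/4)
H = 0.8113 bits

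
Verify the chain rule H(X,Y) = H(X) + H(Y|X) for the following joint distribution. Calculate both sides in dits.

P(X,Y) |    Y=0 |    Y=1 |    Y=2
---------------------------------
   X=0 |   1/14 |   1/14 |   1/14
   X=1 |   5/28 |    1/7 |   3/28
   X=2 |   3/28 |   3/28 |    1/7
H(X,Y) = 0.9325, H(X) = 0.4608, H(Y|X) = 0.4717 (all in dits)

Chain rule: H(X,Y) = H(X) + H(Y|X)

Left side — joint entropy directly:
H(X,Y) = -Σ p(x,y) log p(x,y) = 0.9325 dits

Right side — compute H(Y|X) from the conditional distributions:
P(X) = (3/14, 3/7, 5/14), so H(X) = 0.4608 dits
H(Y|X) = Σ_x P(X=x) · H(Y|X=x):
  P(Y|X=0) = (1/3, 1/3, 1/3), H(Y|X=0) = 0.4771, weight P(X=0) = 3/14
  P(Y|X=1) = (5/12, 1/3, 1/4), H(Y|X=1) = 0.4680, weight P(X=1) = 3/7
  P(Y|X=2) = (3/10, 3/10, 2/5), H(Y|X=2) = 0.4729, weight P(X=2) = 5/14
H(Y|X) = 0.4717 dits

H(X) + H(Y|X) = 0.4608 + 0.4717 = 0.9325 dits

Both sides equal 0.9325 dits. ✓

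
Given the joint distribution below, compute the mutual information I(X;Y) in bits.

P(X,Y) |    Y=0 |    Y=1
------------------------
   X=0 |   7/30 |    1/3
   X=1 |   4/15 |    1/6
0.0296 bits

Mutual information: I(X;Y) = H(X) + H(Y) - H(X,Y)

Marginals:
P(X) = (17/30, 13/30), H(X) = 0.9871 bits
P(Y) = (1/2, 1/2), H(Y) = 1.0000 bits

Joint entropy: H(X,Y) = 1.9575 bits

I(X;Y) = 0.9871 + 1.0000 - 1.9575 = 0.0296 bits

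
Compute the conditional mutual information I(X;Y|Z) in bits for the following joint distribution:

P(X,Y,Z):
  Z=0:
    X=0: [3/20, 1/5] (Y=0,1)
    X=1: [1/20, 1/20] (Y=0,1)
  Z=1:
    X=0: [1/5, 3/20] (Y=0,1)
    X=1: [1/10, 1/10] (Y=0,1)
0.0030 bits

Conditional mutual information: I(X;Y|Z) = H(X|Z) + H(Y|Z) - H(X,Y|Z)

H(Z) = 0.9928
H(X,Z) = 1.8568 → H(X|Z) = 0.8640
H(Y,Z) = 1.9855 → H(Y|Z) = 0.9927
H(X,Y,Z) = 2.8464 → H(X,Y|Z) = 1.8537

I(X;Y|Z) = 0.8640 + 0.9927 - 1.8537 = 0.0030 bits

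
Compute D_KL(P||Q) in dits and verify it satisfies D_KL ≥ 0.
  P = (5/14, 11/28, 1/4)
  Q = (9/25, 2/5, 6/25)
0.0001 dits

KL divergence satisfies the Gibbs inequality: D_KL(P||Q) ≥ 0 for all distributions P, Q.

D_KL(P||Q) = Σ p(x) log(p(x)/q(x))
Term by term:
  x=0: 5/14 × log_10[(5/14)/(9/25)] = -0.0012
  x=1: 11/28 × log_10[(11/28)/(2/5)] = -0.0031
  x=2: 1/4 × log_10[(1/4)/(6/25)] = 0.0044
D_KL(P||Q) = 0.0001 dits

D_KL(P||Q) = 0.0001 ≥ 0 ✓

This non-negativity is a fundamental property: relative entropy cannot be negative because it measures how different Q is from P.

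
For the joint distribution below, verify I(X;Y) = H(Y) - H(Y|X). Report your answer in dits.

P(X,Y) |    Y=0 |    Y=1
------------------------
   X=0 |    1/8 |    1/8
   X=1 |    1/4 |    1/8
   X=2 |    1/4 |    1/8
I(X;Y) = 0.0047 dits

Mutual information has multiple equivalent forms:
- I(X;Y) = H(X) - H(X|Y)
- I(X;Y) = H(Y) - H(Y|X)
- I(X;Y) = H(X) + H(Y) - H(X,Y)

Computing all quantities:
H(X) = 0.4700, H(Y) = 0.2873, H(X,Y) = 0.7526
H(X|Y) = 0.4653, H(Y|X) = 0.2826

Verification:
H(X) - H(X|Y) = 0.4700 - 0.4653 = 0.0047
H(Y) - H(Y|X) = 0.2873 - 0.2826 = 0.0047
H(X) + H(Y) - H(X,Y) = 0.4700 + 0.2873 - 0.7526 = 0.0047

All forms give I(X;Y) = 0.0047 dits. ✓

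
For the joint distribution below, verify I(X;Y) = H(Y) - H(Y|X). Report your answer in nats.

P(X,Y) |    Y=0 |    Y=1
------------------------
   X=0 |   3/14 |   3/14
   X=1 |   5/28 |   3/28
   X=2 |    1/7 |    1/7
I(X;Y) = 0.0065 nats

Mutual information has multiple equivalent forms:
- I(X;Y) = H(X) - H(X|Y)
- I(X;Y) = H(Y) - H(Y|X)
- I(X;Y) = H(X) + H(Y) - H(X,Y)

Computing all quantities:
H(X) = 1.0790, H(Y) = 0.6906, H(X,Y) = 1.7631
H(X|Y) = 1.0725, H(Y|X) = 0.6841

Verification:
H(X) - H(X|Y) = 1.0790 - 1.0725 = 0.0065
H(Y) - H(Y|X) = 0.6906 - 0.6841 = 0.0065
H(X) + H(Y) - H(X,Y) = 1.0790 + 0.6906 - 1.7631 = 0.0065

All forms give I(X;Y) = 0.0065 nats. ✓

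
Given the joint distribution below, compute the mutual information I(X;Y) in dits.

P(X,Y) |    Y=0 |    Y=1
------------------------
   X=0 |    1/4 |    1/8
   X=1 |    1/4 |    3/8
0.0147 dits

Mutual information: I(X;Y) = H(X) + H(Y) - H(X,Y)

Marginals:
P(X) = (3/8, 5/8), H(X) = 0.2873 dits
P(Y) = (1/2, 1/2), H(Y) = 0.3010 dits

Joint entropy: H(X,Y) = 0.5737 dits

I(X;Y) = 0.2873 + 0.3010 - 0.5737 = 0.0147 dits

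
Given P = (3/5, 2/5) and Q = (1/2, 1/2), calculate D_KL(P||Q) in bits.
0.0290 bits

KL divergence: D_KL(P||Q) = Σ p(x) log(p(x)/q(x))

Computing term by term:
  x=0: 3/5 × log_2[(3/5)/(1/2)] = 3/5 × 0.2630 = 0.1578
  x=1: 2/5 × log_2[(2/5)/(1/2)] = 2/5 × -0.3219 = -0.1288

D_KL(P||Q) = 0.0290 bits

Note: KL divergence is always non-negative and equals 0 iff P = Q.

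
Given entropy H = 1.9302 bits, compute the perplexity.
3.8111

Perplexity is 2^H (or exp(H) for natural log).

H = 1.9302 bits
Perplexity = 2^1.9302 = 3.8111

Interpretation: The model's uncertainty is equivalent to choosing uniformly among 3.8 options.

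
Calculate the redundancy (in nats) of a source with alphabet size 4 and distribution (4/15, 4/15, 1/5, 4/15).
0.0070 nats

Redundancy measures how far a source is from maximum entropy:
R = H_max - H(X)

Maximum entropy for 4 symbols: H_max = log_e(4) = 1.3863 nats
Actual entropy: H(X) = 1.3793 nats
Redundancy: R = 1.3863 - 1.3793 = 0.0070 nats

This redundancy represents potential for compression: the source could be compressed by 0.0070 nats per symbol.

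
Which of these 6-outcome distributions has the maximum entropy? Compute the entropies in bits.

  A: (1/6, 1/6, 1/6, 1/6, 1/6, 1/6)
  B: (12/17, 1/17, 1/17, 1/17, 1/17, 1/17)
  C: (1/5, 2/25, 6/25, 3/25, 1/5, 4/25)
A

For a discrete distribution over n outcomes, entropy is maximized by the uniform distribution.

Computing entropies:
H(A) = 2.5850 bits
H(B) = 1.5569 bits
H(C) = 2.5045 bits

The uniform distribution (where all probabilities equal 1/6) achieves the maximum entropy of log_2(6) = 2.5850 bits.

Distribution A has the highest entropy.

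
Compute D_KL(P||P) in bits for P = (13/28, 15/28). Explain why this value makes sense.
0.0000 bits

KL divergence satisfies the Gibbs inequality: D_KL(P||Q) ≥ 0 for all distributions P, Q.

D_KL(P||Q) = Σ p(x) log(p(x)/q(x))
Each term is p(x) × log_2(p(x)/p(x)) = p(x) × log_2(1) = 0, so the sum is 0.
D_KL(P||Q) = 0.0000 bits

When P = Q, the KL divergence is exactly 0, as there is no 'divergence' between identical distributions.

This non-negativity is a fundamental property: relative entropy cannot be negative because it measures how different Q is from P.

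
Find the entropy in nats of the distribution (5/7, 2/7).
0.5983 nats

Shannon entropy is H(X) = -Σ p(x) log p(x).

For P = (5/7, 2/7):
H = -5/7 × log_e(5/7) -2/7 × log_e(2/7)
H = 0.5983 nats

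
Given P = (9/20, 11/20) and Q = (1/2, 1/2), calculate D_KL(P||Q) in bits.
0.0072 bits

KL divergence: D_KL(P||Q) = Σ p(x) log(p(x)/q(x))

Computing term by term:
  x=0: 9/20 × log_2[(9/20)/(1/2)] = 9/20 × -0.1520 = -0.0684
  x=1: 11/20 × log_2[(11/20)/(1/2)] = 11/20 × 0.1375 = 0.0756

D_KL(P||Q) = 0.0072 bits

Note: KL divergence is always non-negative and equals 0 iff P = Q.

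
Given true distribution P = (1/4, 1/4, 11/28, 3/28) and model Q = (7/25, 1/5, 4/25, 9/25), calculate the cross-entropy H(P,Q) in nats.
1.5500 nats

Cross-entropy: H(P,Q) = -Σ p(x) log q(x)

Alternatively: H(P,Q) = H(P) + D_KL(P||Q)
H(P) = 1.2995 nats
D_KL(P||Q) = 0.2505 nats

H(P,Q) = 1.2995 + 0.2505 = 1.5500 nats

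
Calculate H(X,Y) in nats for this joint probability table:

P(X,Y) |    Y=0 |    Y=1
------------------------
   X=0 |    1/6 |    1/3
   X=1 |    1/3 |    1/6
1.3297 nats

Joint entropy is H(X,Y) = -Σ_{x,y} p(x,y) log p(x,y).

Summing over all non-zero entries:
H(X,Y) = -[1/6·log_e(1/6) + 1/3·log_e(1/3) + 1/3·log_e(1/3) + 1/6·log_e(1/6)]
H(X,Y) = 1.3297 nats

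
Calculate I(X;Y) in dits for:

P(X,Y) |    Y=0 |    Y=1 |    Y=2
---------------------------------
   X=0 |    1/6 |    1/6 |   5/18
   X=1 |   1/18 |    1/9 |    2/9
0.0056 dits

Mutual information: I(X;Y) = H(X) + H(Y) - H(X,Y)

Marginals:
P(X) = (11/18, 7/18), H(X) = 0.2902 dits
P(Y) = (2/9, 5/18, 1/2), H(Y) = 0.4502 dits

Joint entropy: H(X,Y) = 0.7348 dits

I(X;Y) = 0.2902 + 0.4502 - 0.7348 = 0.0056 dits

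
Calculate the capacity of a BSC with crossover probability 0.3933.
0.0331 bits

For a binary symmetric channel (BSC) with error probability p:
Capacity C = 1 - H(p) bits per symbol

where H(p) = -p log₂(p) - (1-p) log₂(1-p) is the binary entropy function.

H(0.3933) = 0.9669 bits
C = 1 - 0.9669 = 0.0331 bits per symbol

This means we can reliably transmit up to 0.0331 bits of information per channel use.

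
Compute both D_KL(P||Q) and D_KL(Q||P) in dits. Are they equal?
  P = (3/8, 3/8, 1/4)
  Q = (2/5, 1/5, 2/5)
D_KL(P||Q) = 0.0408, D_KL(Q||P) = 0.0383

KL divergence is not symmetric: D_KL(P||Q) ≠ D_KL(Q||P) in general.

D_KL(P||Q) = 0.0408 dits
D_KL(Q||P) = 0.0383 dits

No, they are not equal!

This asymmetry is why KL divergence is not a true distance metric.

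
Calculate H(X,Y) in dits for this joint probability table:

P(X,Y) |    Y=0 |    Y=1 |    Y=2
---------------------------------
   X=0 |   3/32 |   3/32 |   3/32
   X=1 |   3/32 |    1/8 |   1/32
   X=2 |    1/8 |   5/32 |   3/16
0.9206 dits

Joint entropy is H(X,Y) = -Σ_{x,y} p(x,y) log p(x,y).

Summing over all non-zero entries:
H(X,Y) = -[3/32·log_10(3/32) + 3/32·log_10(3/32) + 3/32·log_10(3/32) + 3/32·log_10(3/32) + 1/8·log_10(1/8) + 1/32·log_10(1/32) + 1/8·log_10(1/8) + 5/32·log_10(5/32) + 3/16·log_10(3/16)]
H(X,Y) = 0.9206 dits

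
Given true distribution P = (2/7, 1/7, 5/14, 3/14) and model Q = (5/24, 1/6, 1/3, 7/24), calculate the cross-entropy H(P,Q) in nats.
1.3605 nats

Cross-entropy: H(P,Q) = -Σ p(x) log q(x)

Alternatively: H(P,Q) = H(P) + D_KL(P||Q)
H(P) = 1.3337 nats
D_KL(P||Q) = 0.0268 nats

H(P,Q) = 1.3337 + 0.0268 = 1.3605 nats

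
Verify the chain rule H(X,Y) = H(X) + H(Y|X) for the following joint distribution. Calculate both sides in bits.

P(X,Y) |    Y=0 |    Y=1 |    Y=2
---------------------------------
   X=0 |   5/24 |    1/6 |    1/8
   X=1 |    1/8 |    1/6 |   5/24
H(X,Y) = 2.5546, H(X) = 1.0000, H(Y|X) = 1.5546 (all in bits)

Chain rule: H(X,Y) = H(X) + H(Y|X)

Left side — joint entropy directly:
H(X,Y) = -Σ p(x,y) log p(x,y) = 2.5546 bits

Right side — compute H(Y|X) from the conditional distributions:
P(X) = (1/2, 1/2), so H(X) = 1.0000 bits
H(Y|X) = Σ_x P(X=x) · H(Y|X=x):
  P(Y|X=0) = (5/12, 1/3, 1/4), H(Y|X=0) = 1.5546, weight P(X=0) = 1/2
  P(Y|X=1) = (1/4, 1/3, 5/12), H(Y|X=1) = 1.5546, weight P(X=1) = 1/2
H(Y|X) = 1.5546 bits

H(X) + H(Y|X) = 1.0000 + 1.5546 = 2.5546 bits

Both sides equal 2.5546 bits. ✓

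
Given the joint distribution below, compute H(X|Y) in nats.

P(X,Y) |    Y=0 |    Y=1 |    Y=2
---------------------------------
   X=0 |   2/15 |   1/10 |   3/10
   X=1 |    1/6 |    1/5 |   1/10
0.6220 nats

Using the chain rule: H(X|Y) = H(X,Y) - H(Y)

First, compute H(X,Y) = 1.7109 nats

Marginal P(Y) = (3/10, 3/10, 2/5)
H(Y) = 1.0889 nats

H(X|Y) = H(X,Y) - H(Y) = 1.7109 - 1.0889 = 0.6220 nats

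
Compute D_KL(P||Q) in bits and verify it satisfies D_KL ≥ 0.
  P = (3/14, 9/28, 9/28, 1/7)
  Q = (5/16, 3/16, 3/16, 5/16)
0.2219 bits

KL divergence satisfies the Gibbs inequality: D_KL(P||Q) ≥ 0 for all distributions P, Q.

D_KL(P||Q) = Σ p(x) log(p(x)/q(x))
Term by term:
  x=0: 3/14 × log_2[(3/14)/(5/16)] = -0.1166
  x=1: 9/28 × log_2[(9/28)/(3/16)] = 0.2499
  x=2: 9/28 × log_2[(9/28)/(3/16)] = 0.2499
  x=3: 1/7 × log_2[(1/7)/(5/16)] = -0.1613
D_KL(P||Q) = 0.2219 bits

D_KL(P||Q) = 0.2219 ≥ 0 ✓

This non-negativity is a fundamental property: relative entropy cannot be negative because it measures how different Q is from P.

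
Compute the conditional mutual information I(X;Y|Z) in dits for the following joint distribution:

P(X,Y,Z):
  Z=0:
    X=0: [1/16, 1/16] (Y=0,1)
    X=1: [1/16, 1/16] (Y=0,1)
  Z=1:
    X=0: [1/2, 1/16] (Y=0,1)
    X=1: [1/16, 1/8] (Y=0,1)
0.0461 dits

Conditional mutual information: I(X;Y|Z) = H(X|Z) + H(Y|Z) - H(X,Y|Z)

H(Z) = 0.2442
H(X,Z) = 0.5026 → H(X|Z) = 0.2584
H(Y,Z) = 0.5026 → H(Y|Z) = 0.2584
H(X,Y,Z) = 0.7149 → H(X,Y|Z) = 0.4707

I(X;Y|Z) = 0.2584 + 0.2584 - 0.4707 = 0.0461 dits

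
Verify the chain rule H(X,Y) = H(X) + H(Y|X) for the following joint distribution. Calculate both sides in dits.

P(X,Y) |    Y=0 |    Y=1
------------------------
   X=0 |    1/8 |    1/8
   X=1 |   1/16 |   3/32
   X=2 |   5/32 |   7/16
H(X,Y) = 0.6804, H(X) = 0.4109, H(Y|X) = 0.2695 (all in dits)

Chain rule: H(X,Y) = H(X) + H(Y|X)

Left side — joint entropy directly:
H(X,Y) = -Σ p(x,y) log p(x,y) = 0.6804 dits

Right side — compute H(Y|X) from the conditional distributions:
P(X) = (1/4, 5/32, 19/32), so H(X) = 0.4109 dits
H(Y|X) = Σ_x P(X=x) · H(Y|X=x):
  P(Y|X=0) = (1/2, 1/2), H(Y|X=0) = 0.3010, weight P(X=0) = 1/4
  P(Y|X=1) = (2/5, 3/5), H(Y|X=1) = 0.2923, weight P(X=1) = 5/32
  P(Y|X=2) = (5/19, 14/19), H(Y|X=2) = 0.2503, weight P(X=2) = 19/32
H(Y|X) = 0.2695 dits

H(X) + H(Y|X) = 0.4109 + 0.2695 = 0.6804 dits

Both sides equal 0.6804 dits. ✓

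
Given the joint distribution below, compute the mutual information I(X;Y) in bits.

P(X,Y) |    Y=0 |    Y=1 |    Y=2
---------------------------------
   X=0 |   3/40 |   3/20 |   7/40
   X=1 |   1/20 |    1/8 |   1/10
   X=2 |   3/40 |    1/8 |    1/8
0.0054 bits

Mutual information: I(X;Y) = H(X) + H(Y) - H(X,Y)

Marginals:
P(X) = (2/5, 11/40, 13/40), H(X) = 1.5679 bits
P(Y) = (1/5, 2/5, 2/5), H(Y) = 1.5219 bits

Joint entropy: H(X,Y) = 3.0844 bits

I(X;Y) = 1.5679 + 1.5219 - 3.0844 = 0.0054 bits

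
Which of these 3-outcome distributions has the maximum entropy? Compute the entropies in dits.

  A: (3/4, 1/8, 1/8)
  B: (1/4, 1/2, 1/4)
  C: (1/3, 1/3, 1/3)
C

For a discrete distribution over n outcomes, entropy is maximized by the uniform distribution.

Computing entropies:
H(A) = 0.3195 dits
H(B) = 0.4515 dits
H(C) = 0.4771 dits

The uniform distribution (where all probabilities equal 1/3) achieves the maximum entropy of log_10(3) = 0.4771 dits.

Distribution C has the highest entropy.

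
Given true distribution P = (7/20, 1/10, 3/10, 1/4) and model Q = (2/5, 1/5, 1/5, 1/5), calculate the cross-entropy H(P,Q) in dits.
0.5936 dits

Cross-entropy: H(P,Q) = -Σ p(x) log q(x)

Alternatively: H(P,Q) = H(P) + D_KL(P||Q)
H(P) = 0.5670 dits
D_KL(P||Q) = 0.0267 dits

H(P,Q) = 0.5670 + 0.0267 = 0.5936 dits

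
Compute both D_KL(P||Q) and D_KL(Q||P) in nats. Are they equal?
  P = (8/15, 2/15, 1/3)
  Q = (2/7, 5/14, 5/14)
D_KL(P||Q) = 0.1785, D_KL(Q||P) = 0.1982

KL divergence is not symmetric: D_KL(P||Q) ≠ D_KL(Q||P) in general.

D_KL(P||Q) = 0.1785 nats
D_KL(Q||P) = 0.1982 nats

No, they are not equal!

This asymmetry is why KL divergence is not a true distance metric.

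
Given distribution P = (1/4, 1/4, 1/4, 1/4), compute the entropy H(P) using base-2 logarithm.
2.0000 bits

Shannon entropy is H(X) = -Σ p(x) log p(x).

For P = (1/4, 1/4, 1/4, 1/4):
H = -1/4 × log_2(1/4) -1/4 × log_2(1/4) -1/4 × log_2(1/4) -1/4 × log_2(1/4)
H = 2.0000 bits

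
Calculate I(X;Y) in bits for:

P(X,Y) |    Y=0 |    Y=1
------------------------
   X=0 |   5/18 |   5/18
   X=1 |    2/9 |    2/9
0.0000 bits

Mutual information: I(X;Y) = H(X) + H(Y) - H(X,Y)

Marginals:
P(X) = (5/9, 4/9), H(X) = 0.9911 bits
P(Y) = (1/2, 1/2), H(Y) = 1.0000 bits

Joint entropy: H(X,Y) = 1.9911 bits

I(X;Y) = 0.9911 + 1.0000 - 1.9911 = 0.0000 bits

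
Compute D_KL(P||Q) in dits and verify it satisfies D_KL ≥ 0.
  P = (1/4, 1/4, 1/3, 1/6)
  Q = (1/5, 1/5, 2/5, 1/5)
0.0089 dits

KL divergence satisfies the Gibbs inequality: D_KL(P||Q) ≥ 0 for all distributions P, Q.

D_KL(P||Q) = Σ p(x) log(p(x)/q(x))
Term by term:
  x=0: 1/4 × log_10[(1/4)/(1/5)] = 0.0242
  x=1: 1/4 × log_10[(1/4)/(1/5)] = 0.0242
  x=2: 1/3 × log_10[(1/3)/(2/5)] = -0.0264
  x=3: 1/6 × log_10[(1/6)/(1/5)] = -0.0132
D_KL(P||Q) = 0.0089 dits

D_KL(P||Q) = 0.0089 ≥ 0 ✓

This non-negativity is a fundamental property: relative entropy cannot be negative because it measures how different Q is from P.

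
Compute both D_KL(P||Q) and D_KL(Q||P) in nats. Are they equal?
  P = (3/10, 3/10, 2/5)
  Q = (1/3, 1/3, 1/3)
D_KL(P||Q) = 0.0097, D_KL(Q||P) = 0.0095

KL divergence is not symmetric: D_KL(P||Q) ≠ D_KL(Q||P) in general.

D_KL(P||Q) = 0.0097 nats
D_KL(Q||P) = 0.0095 nats

No, they are not equal!

This asymmetry is why KL divergence is not a true distance metric.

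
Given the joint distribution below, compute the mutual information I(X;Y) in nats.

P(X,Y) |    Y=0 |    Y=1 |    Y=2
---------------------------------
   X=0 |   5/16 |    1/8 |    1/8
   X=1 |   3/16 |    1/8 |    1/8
0.0080 nats

Mutual information: I(X;Y) = H(X) + H(Y) - H(X,Y)

Marginals:
P(X) = (9/16, 7/16), H(X) = 0.6853 nats
P(Y) = (1/2, 1/4, 1/4), H(Y) = 1.0397 nats

Joint entropy: H(X,Y) = 1.7171 nats

I(X;Y) = 0.6853 + 1.0397 - 1.7171 = 0.0080 nats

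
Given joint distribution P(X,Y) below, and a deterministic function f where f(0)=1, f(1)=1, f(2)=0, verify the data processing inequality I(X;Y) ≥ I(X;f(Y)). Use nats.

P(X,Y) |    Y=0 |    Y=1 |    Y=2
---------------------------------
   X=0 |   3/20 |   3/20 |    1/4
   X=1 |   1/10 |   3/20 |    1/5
I(X;Y) = 0.0028, I(X;f(Y)) = 0.0001, inequality holds: 0.0028 ≥ 0.0001

Data Processing Inequality: For any Markov chain X → Y → Z, we have I(X;Y) ≥ I(X;Z).

Here Z = f(Y) is a deterministic function of Y, forming X → Y → Z.

Original I(X;Y) = 0.0028 nats

After applying f:
P(X,Z) where Z=f(Y):
- P(X,Z=0) = P(X,Y=2)
- P(X,Z=1) = P(X,Y=0) + P(X,Y=1)

I(X;Z) = I(X;f(Y)) = 0.0001 nats

Verification: 0.0028 ≥ 0.0001 ✓

Information cannot be created by processing; the function f can only lose information about X.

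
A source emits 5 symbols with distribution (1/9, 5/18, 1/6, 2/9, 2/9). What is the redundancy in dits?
0.0184 dits

Redundancy measures how far a source is from maximum entropy:
R = H_max - H(X)

Maximum entropy for 5 symbols: H_max = log_10(5) = 0.6990 dits
Actual entropy: H(X) = 0.6806 dits
Redundancy: R = 0.6990 - 0.6806 = 0.0184 dits

This redundancy represents potential for compression: the source could be compressed by 0.0184 dits per symbol.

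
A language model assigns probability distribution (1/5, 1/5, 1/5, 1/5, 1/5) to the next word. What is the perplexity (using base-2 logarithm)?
5.0000

Perplexity is 2^H (or exp(H) for natural log).

First, H = -Σ p log p = 2.3219 bits
Perplexity = 2^2.3219 = 5.0000

Interpretation: The model's uncertainty is equivalent to choosing uniformly among 5.0 options.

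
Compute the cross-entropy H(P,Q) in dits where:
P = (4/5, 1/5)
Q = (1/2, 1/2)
0.3010 dits

Cross-entropy: H(P,Q) = -Σ p(x) log q(x)

Alternatively: H(P,Q) = H(P) + D_KL(P||Q)
H(P) = 0.2173 dits
D_KL(P||Q) = 0.0837 dits

H(P,Q) = 0.2173 + 0.0837 = 0.3010 dits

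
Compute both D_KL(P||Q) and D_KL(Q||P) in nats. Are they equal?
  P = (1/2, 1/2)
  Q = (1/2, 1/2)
D_KL(P||Q) = 0.0000, D_KL(Q||P) = 0.0000

KL divergence is not symmetric: D_KL(P||Q) ≠ D_KL(Q||P) in general.

D_KL(P||Q) = 0.0000 nats
D_KL(Q||P) = 0.0000 nats

In this case they happen to be equal (to 4 decimal places).

This asymmetry is why KL divergence is not a true distance metric.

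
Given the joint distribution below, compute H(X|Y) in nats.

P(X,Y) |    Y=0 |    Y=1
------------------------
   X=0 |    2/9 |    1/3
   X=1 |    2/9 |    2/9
0.6820 nats

Using the chain rule: H(X|Y) = H(X,Y) - H(Y)

First, compute H(X,Y) = 1.3689 nats

Marginal P(Y) = (4/9, 5/9)
H(Y) = 0.6870 nats

H(X|Y) = H(X,Y) - H(Y) = 1.3689 - 0.6870 = 0.6820 nats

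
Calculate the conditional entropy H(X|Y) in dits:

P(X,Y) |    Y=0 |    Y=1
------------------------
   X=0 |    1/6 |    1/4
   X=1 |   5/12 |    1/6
0.2734 dits

Using the chain rule: H(X|Y) = H(X,Y) - H(Y)

First, compute H(X,Y) = 0.5683 dits

Marginal P(Y) = (7/12, 5/12)
H(Y) = 0.2950 dits

H(X|Y) = H(X,Y) - H(Y) = 0.5683 - 0.2950 = 0.2734 dits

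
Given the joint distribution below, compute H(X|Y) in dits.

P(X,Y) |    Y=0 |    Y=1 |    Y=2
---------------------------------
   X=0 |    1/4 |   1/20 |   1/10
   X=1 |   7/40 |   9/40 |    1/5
0.2646 dits

Using the chain rule: H(X|Y) = H(X,Y) - H(Y)

First, compute H(X,Y) = 0.7336 dits

Marginal P(Y) = (17/40, 11/40, 3/10)
H(Y) = 0.4690 dits

H(X|Y) = H(X,Y) - H(Y) = 0.7336 - 0.4690 = 0.2646 dits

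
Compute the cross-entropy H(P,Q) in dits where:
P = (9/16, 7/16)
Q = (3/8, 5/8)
0.3289 dits

Cross-entropy: H(P,Q) = -Σ p(x) log q(x)

Alternatively: H(P,Q) = H(P) + D_KL(P||Q)
H(P) = 0.2976 dits
D_KL(P||Q) = 0.0313 dits

H(P,Q) = 0.2976 + 0.0313 = 0.3289 dits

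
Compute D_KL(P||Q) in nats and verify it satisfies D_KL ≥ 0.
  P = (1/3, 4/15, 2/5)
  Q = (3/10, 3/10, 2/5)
0.0037 nats

KL divergence satisfies the Gibbs inequality: D_KL(P||Q) ≥ 0 for all distributions P, Q.

D_KL(P||Q) = Σ p(x) log(p(x)/q(x))
Term by term:
  x=0: 1/3 × log_e[(1/3)/(3/10)] = 0.0351
  x=1: 4/15 × log_e[(4/15)/(3/10)] = -0.0314
  x=2: 2/5 × log_e[(2/5)/(2/5)] = 0.0000
D_KL(P||Q) = 0.0037 nats

D_KL(P||Q) = 0.0037 ≥ 0 ✓

This non-negativity is a fundamental property: relative entropy cannot be negative because it measures how different Q is from P.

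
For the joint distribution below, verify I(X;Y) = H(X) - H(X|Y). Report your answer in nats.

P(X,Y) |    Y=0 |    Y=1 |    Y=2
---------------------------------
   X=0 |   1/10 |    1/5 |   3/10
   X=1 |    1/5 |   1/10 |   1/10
I(X;Y) = 0.0662 nats

Mutual information has multiple equivalent forms:
- I(X;Y) = H(X) - H(X|Y)
- I(X;Y) = H(Y) - H(Y|X)
- I(X;Y) = H(X) + H(Y) - H(X,Y)

Computing all quantities:
H(X) = 0.6730, H(Y) = 1.0889, H(X,Y) = 1.6957
H(X|Y) = 0.6068, H(Y|X) = 1.0227

Verification:
H(X) - H(X|Y) = 0.6730 - 0.6068 = 0.0662
H(Y) - H(Y|X) = 1.0889 - 1.0227 = 0.0662
H(X) + H(Y) - H(X,Y) = 0.6730 + 1.0889 - 1.6957 = 0.0662

All forms give I(X;Y) = 0.0662 nats. ✓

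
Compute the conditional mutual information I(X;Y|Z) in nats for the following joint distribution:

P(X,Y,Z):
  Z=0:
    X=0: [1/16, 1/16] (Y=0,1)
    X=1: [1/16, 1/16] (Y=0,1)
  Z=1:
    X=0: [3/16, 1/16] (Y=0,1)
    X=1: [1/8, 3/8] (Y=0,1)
0.0876 nats

Conditional mutual information: I(X;Y|Z) = H(X|Z) + H(Y|Z) - H(X,Y|Z)

H(Z) = 0.5623
H(X,Z) = 1.2130 → H(X|Z) = 0.6507
H(Y,Z) = 1.2450 → H(Y|Z) = 0.6827
H(X,Y,Z) = 1.8080 → H(X,Y|Z) = 1.2457

I(X;Y|Z) = 0.6507 + 0.6827 - 1.2457 = 0.0876 nats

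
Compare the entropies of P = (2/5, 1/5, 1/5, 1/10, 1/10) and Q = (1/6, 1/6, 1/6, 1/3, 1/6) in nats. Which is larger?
Q

Computing entropies in nats:
H(P) = 1.4708
H(Q) = 1.5607

Distribution Q has higher entropy.

Intuition: The distribution closer to uniform (more spread out) has higher entropy.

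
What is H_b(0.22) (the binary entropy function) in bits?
0.7602 bits

The binary entropy function is:
H(p) = -p log(p) - (1-p) log(1-p)

H(0.22) = -0.22 × log_2(0.22) - 0.78 × log_2(0.78)
H(0.22) = 0.7602 bits

Note: Binary entropy is maximized at p=0.5 (H=1 bit) and minimized at p=0 or p=1 (H=0).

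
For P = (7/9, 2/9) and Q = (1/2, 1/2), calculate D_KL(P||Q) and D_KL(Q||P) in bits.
D_KL(P||Q) = 0.2358, D_KL(Q||P) = 0.2662

KL divergence is not symmetric: D_KL(P||Q) ≠ D_KL(Q||P) in general.

D_KL(P||Q) = 0.2358 bits
D_KL(Q||P) = 0.2662 bits

No, they are not equal!

This asymmetry is why KL divergence is not a true distance metric.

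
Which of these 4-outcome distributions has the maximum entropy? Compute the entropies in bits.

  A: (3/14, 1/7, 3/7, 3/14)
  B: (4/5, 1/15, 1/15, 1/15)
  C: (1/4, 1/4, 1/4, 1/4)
C

For a discrete distribution over n outcomes, entropy is maximized by the uniform distribution.

Computing entropies:
H(A) = 1.8774 bits
H(B) = 1.0389 bits
H(C) = 2.0000 bits

The uniform distribution (where all probabilities equal 1/4) achieves the maximum entropy of log_2(4) = 2.0000 bits.

Distribution C has the highest entropy.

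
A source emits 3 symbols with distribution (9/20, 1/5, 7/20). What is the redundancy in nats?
0.0500 nats

Redundancy measures how far a source is from maximum entropy:
R = H_max - H(X)

Maximum entropy for 3 symbols: H_max = log_e(3) = 1.0986 nats
Actual entropy: H(X) = 1.0487 nats
Redundancy: R = 1.0986 - 1.0487 = 0.0500 nats

This redundancy represents potential for compression: the source could be compressed by 0.0500 nats per symbol.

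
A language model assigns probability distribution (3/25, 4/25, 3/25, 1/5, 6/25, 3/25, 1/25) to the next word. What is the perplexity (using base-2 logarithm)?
6.3576

Perplexity is 2^H (or exp(H) for natural log).

First, H = -Σ p log p = 2.6685 bits
Perplexity = 2^2.6685 = 6.3576

Interpretation: The model's uncertainty is equivalent to choosing uniformly among 6.4 options.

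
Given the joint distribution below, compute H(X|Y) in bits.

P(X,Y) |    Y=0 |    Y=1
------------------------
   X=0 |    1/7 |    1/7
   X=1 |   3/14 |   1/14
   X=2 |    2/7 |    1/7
1.5274 bits

Using the chain rule: H(X|Y) = H(X,Y) - H(Y)

First, compute H(X,Y) = 2.4677 bits

Marginal P(Y) = (9/14, 5/14)
H(Y) = 0.9403 bits

H(X|Y) = H(X,Y) - H(Y) = 2.4677 - 0.9403 = 1.5274 bits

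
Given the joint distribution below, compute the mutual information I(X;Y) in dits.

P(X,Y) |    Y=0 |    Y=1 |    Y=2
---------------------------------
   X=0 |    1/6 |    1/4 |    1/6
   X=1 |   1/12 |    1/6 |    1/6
0.0037 dits

Mutual information: I(X;Y) = H(X) + H(Y) - H(X,Y)

Marginals:
P(X) = (7/12, 5/12), H(X) = 0.2950 dits
P(Y) = (1/4, 5/12, 1/3), H(Y) = 0.4680 dits

Joint entropy: H(X,Y) = 0.7592 dits

I(X;Y) = 0.2950 + 0.4680 - 0.7592 = 0.0037 dits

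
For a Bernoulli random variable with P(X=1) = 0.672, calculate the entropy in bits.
0.9129 bits

The binary entropy function is:
H(p) = -p log(p) - (1-p) log(1-p)

H(0.672) = -0.672 × log_2(0.672) - 0.328 × log_2(0.328)
H(0.672) = 0.9129 bits

Note: Binary entropy is maximized at p=0.5 (H=1 bit) and minimized at p=0 or p=1 (H=0).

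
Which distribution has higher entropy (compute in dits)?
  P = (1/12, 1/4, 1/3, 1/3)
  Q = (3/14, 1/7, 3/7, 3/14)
Q

Computing entropies in dits:
H(P) = 0.5585
H(Q) = 0.5651

Distribution Q has higher entropy.

Intuition: The distribution closer to uniform (more spread out) has higher entropy.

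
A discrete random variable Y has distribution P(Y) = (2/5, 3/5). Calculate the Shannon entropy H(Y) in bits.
0.9710 bits

Shannon entropy is H(X) = -Σ p(x) log p(x).

For P = (2/5, 3/5):
H = -2/5 × log_2(2/5) -3/5 × log_2(3/5)
H = 0.9710 bits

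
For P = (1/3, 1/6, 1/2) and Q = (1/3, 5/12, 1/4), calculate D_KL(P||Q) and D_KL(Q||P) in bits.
D_KL(P||Q) = 0.2797, D_KL(Q||P) = 0.3008

KL divergence is not symmetric: D_KL(P||Q) ≠ D_KL(Q||P) in general.

D_KL(P||Q) = 0.2797 bits
D_KL(Q||P) = 0.3008 bits

No, they are not equal!

This asymmetry is why KL divergence is not a true distance metric.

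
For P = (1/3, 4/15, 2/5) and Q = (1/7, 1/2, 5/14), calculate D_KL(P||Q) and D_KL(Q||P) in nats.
D_KL(P||Q) = 0.1601, D_KL(Q||P) = 0.1528

KL divergence is not symmetric: D_KL(P||Q) ≠ D_KL(Q||P) in general.

D_KL(P||Q) = 0.1601 nats
D_KL(Q||P) = 0.1528 nats

No, they are not equal!

This asymmetry is why KL divergence is not a true distance metric.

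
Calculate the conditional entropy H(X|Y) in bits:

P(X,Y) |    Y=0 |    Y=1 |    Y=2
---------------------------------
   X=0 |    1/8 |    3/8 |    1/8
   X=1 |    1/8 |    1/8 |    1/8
0.9056 bits

Using the chain rule: H(X|Y) = H(X,Y) - H(Y)

First, compute H(X,Y) = 2.4056 bits

Marginal P(Y) = (1/4, 1/2, 1/4)
H(Y) = 1.5000 bits

H(X|Y) = H(X,Y) - H(Y) = 2.4056 - 1.5000 = 0.9056 bits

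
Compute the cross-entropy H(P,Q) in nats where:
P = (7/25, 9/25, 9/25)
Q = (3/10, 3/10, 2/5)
1.1004 nats

Cross-entropy: H(P,Q) = -Σ p(x) log q(x)

Alternatively: H(P,Q) = H(P) + D_KL(P||Q)
H(P) = 1.0920 nats
D_KL(P||Q) = 0.0084 nats

H(P,Q) = 1.0920 + 0.0084 = 1.1004 nats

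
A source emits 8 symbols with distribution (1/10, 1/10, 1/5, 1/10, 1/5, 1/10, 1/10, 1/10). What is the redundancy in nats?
0.0541 nats

Redundancy measures how far a source is from maximum entropy:
R = H_max - H(X)

Maximum entropy for 8 symbols: H_max = log_e(8) = 2.0794 nats
Actual entropy: H(X) = 2.0253 nats
Redundancy: R = 2.0794 - 2.0253 = 0.0541 nats

This redundancy represents potential for compression: the source could be compressed by 0.0541 nats per symbol.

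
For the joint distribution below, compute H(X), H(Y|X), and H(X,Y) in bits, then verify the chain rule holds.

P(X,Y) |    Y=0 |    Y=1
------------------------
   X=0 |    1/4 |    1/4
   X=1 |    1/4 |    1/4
H(X,Y) = 2.0000, H(X) = 1.0000, H(Y|X) = 1.0000 (all in bits)

Chain rule: H(X,Y) = H(X) + H(Y|X)

Left side — joint entropy directly:
H(X,Y) = -Σ p(x,y) log p(x,y) = 2.0000 bits

Right side — compute H(Y|X) from the conditional distributions:
P(X) = (1/2, 1/2), so H(X) = 1.0000 bits
H(Y|X) = Σ_x P(X=x) · H(Y|X=x):
  P(Y|X=0) = (1/2, 1/2), H(Y|X=0) = 1.0000, weight P(X=0) = 1/2
  P(Y|X=1) = (1/2, 1/2), H(Y|X=1) = 1.0000, weight P(X=1) = 1/2
H(Y|X) = 1.0000 bits

H(X) + H(Y|X) = 1.0000 + 1.0000 = 2.0000 bits

Both sides equal 2.0000 bits. ✓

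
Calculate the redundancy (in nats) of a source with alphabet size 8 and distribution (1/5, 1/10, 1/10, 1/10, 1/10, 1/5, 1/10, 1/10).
0.0541 nats

Redundancy measures how far a source is from maximum entropy:
R = H_max - H(X)

Maximum entropy for 8 symbols: H_max = log_e(8) = 2.0794 nats
Actual entropy: H(X) = 2.0253 nats
Redundancy: R = 2.0794 - 2.0253 = 0.0541 nats

This redundancy represents potential for compression: the source could be compressed by 0.0541 nats per symbol.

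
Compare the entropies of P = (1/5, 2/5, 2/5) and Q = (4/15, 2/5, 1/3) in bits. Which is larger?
Q

Computing entropies in bits:
H(P) = 1.5219
H(Q) = 1.5656

Distribution Q has higher entropy.

Intuition: The distribution closer to uniform (more spread out) has higher entropy.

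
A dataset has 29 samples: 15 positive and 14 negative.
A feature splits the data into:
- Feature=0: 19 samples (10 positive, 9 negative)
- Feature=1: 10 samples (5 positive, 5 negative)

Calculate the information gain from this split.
0.0005 bits

Information Gain = H(Y) - H(Y|Feature)

Before split:
P(positive) = 15/29 = 0.5172
H(Y) = 0.9991 bits

After split:
Feature=0: H = 0.9980 bits (weight = 19/29)
Feature=1: H = 1.0000 bits (weight = 10/29)
H(Y|Feature) = (19/29)×0.9980 + (10/29)×1.0000 = 0.9987 bits

Information Gain = 0.9991 - 0.9987 = 0.0005 bits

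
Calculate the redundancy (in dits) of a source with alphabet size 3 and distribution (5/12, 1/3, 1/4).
0.0091 dits

Redundancy measures how far a source is from maximum entropy:
R = H_max - H(X)

Maximum entropy for 3 symbols: H_max = log_10(3) = 0.4771 dits
Actual entropy: H(X) = 0.4680 dits
Redundancy: R = 0.4771 - 0.4680 = 0.0091 dits

This redundancy represents potential for compression: the source could be compressed by 0.0091 dits per symbol.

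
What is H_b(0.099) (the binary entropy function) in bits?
0.4658 bits

The binary entropy function is:
H(p) = -p log(p) - (1-p) log(1-p)

H(0.099) = -0.099 × log_2(0.099) - 0.901 × log_2(0.901)
H(0.099) = 0.4658 bits

Note: Binary entropy is maximized at p=0.5 (H=1 bit) and minimized at p=0 or p=1 (H=0).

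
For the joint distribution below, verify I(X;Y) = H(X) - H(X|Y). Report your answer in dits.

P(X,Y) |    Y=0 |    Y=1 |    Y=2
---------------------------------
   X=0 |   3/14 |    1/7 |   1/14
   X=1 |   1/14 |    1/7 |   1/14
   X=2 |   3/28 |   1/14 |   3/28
I(X;Y) = 0.0181 dits

Mutual information has multiple equivalent forms:
- I(X;Y) = H(X) - H(X|Y)
- I(X;Y) = H(Y) - H(Y|X)
- I(X;Y) = H(X) + H(Y) - H(X,Y)

Computing all quantities:
H(X) = 0.4686, H(Y) = 0.4696, H(X,Y) = 0.9201
H(X|Y) = 0.4505, H(Y|X) = 0.4515

Verification:
H(X) - H(X|Y) = 0.4686 - 0.4505 = 0.0181
H(Y) - H(Y|X) = 0.4696 - 0.4515 = 0.0181
H(X) + H(Y) - H(X,Y) = 0.4686 + 0.4696 - 0.9201 = 0.0181

All forms give I(X;Y) = 0.0181 dits. ✓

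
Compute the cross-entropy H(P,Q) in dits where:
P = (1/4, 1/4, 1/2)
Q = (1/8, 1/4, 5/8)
0.4783 dits

Cross-entropy: H(P,Q) = -Σ p(x) log q(x)

Alternatively: H(P,Q) = H(P) + D_KL(P||Q)
H(P) = 0.4515 dits
D_KL(P||Q) = 0.0268 dits

H(P,Q) = 0.4515 + 0.0268 = 0.4783 dits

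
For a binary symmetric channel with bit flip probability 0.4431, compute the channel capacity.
0.0094 bits

For a binary symmetric channel (BSC) with error probability p:
Capacity C = 1 - H(p) bits per symbol

where H(p) = -p log₂(p) - (1-p) log₂(1-p) is the binary entropy function.

H(0.4431) = 0.9906 bits
C = 1 - 0.9906 = 0.0094 bits per symbol

This means we can reliably transmit up to 0.0094 bits of information per channel use.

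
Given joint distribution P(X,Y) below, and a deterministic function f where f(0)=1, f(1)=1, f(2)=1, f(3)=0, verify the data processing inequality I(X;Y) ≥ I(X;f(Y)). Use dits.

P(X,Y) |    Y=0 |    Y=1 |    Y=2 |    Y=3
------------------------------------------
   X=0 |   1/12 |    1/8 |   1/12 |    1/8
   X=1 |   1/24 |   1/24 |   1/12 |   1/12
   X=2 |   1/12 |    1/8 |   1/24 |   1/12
I(X;Y) = 0.0132, I(X;f(Y)) = 0.0011, inequality holds: 0.0132 ≥ 0.0011

Data Processing Inequality: For any Markov chain X → Y → Z, we have I(X;Y) ≥ I(X;Z).

Here Z = f(Y) is a deterministic function of Y, forming X → Y → Z.

Original I(X;Y) = 0.0132 dits

After applying f:
P(X,Z) where Z=f(Y):
- P(X,Z=0) = P(X,Y=3)
- P(X,Z=1) = P(X,Y=0) + P(X,Y=1) + P(X,Y=2)

I(X;Z) = I(X;f(Y)) = 0.0011 dits

Verification: 0.0132 ≥ 0.0011 ✓

Information cannot be created by processing; the function f can only lose information about X.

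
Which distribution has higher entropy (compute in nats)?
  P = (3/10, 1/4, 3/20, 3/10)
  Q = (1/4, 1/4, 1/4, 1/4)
Q

Computing entropies in nats:
H(P) = 1.3535
H(Q) = 1.3863

Distribution Q has higher entropy.

Intuition: The distribution closer to uniform (more spread out) has higher entropy.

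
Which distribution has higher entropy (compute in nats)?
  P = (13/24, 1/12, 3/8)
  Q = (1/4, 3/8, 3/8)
Q

Computing entropies in nats:
H(P) = 0.9070
H(Q) = 1.0822

Distribution Q has higher entropy.

Intuition: The distribution closer to uniform (more spread out) has higher entropy.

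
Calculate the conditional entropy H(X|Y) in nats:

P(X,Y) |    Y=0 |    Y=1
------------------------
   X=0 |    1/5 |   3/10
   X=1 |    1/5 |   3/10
0.6931 nats

Using the chain rule: H(X|Y) = H(X,Y) - H(Y)

First, compute H(X,Y) = 1.3662 nats

Marginal P(Y) = (2/5, 3/5)
H(Y) = 0.6730 nats

H(X|Y) = H(X,Y) - H(Y) = 1.3662 - 0.6730 = 0.6931 nats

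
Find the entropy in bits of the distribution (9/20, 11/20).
0.9928 bits

Shannon entropy is H(X) = -Σ p(x) log p(x).

For P = (9/20, 11/20):
H = -9/20 × log_2(9/20) -11/20 × log_2(11/20)
H = 0.9928 bits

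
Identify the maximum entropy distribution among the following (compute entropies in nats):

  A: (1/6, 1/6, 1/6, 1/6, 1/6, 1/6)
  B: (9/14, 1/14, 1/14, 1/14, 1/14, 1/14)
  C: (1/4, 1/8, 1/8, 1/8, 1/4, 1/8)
A

For a discrete distribution over n outcomes, entropy is maximized by the uniform distribution.

Computing entropies:
H(A) = 1.7918 nats
H(B) = 1.2266 nats
H(C) = 1.7329 nats

The uniform distribution (where all probabilities equal 1/6) achieves the maximum entropy of log_e(6) = 1.7918 nats.

Distribution A has the highest entropy.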